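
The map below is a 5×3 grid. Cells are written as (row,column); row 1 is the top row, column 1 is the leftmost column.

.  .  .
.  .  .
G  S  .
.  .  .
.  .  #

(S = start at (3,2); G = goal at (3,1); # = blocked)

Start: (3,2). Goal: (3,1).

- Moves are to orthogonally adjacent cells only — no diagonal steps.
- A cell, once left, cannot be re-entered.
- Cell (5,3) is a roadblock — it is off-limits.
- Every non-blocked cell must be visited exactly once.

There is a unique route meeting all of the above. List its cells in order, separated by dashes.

Need to visit all 14 open cells exactly once, starting at (3,2) and ending at (3,1).
Route from (3,2): up 1 to (2,2), left 1 to (2,1), up 1 to (1,1), right 2 to (1,3), down 3 to (4,3), left 1 to (4,2), down 1 to (5,2), left 1 to (5,1), up 2 to (3,1) — 13 moves in all.
Check: all 14 open cells covered.

(3,2) - (2,2) - (2,1) - (1,1) - (1,2) - (1,3) - (2,3) - (3,3) - (4,3) - (4,2) - (5,2) - (5,1) - (4,1) - (3,1)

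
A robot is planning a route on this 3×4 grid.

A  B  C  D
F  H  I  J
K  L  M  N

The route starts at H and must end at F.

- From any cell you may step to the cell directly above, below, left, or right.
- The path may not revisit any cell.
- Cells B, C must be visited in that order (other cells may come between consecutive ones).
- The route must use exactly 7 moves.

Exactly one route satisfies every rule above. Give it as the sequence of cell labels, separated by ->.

H -> B -> C -> I -> M -> L -> K -> F

The waypoints must appear in the order B, C, with no cell reused.
Route from H: up to B, right to C, 2× down (reaching M), 2× left (reaching K), up to F — 7 moves in all.
Check: order respected (B at step 1, C at step 2); 7 moves as required.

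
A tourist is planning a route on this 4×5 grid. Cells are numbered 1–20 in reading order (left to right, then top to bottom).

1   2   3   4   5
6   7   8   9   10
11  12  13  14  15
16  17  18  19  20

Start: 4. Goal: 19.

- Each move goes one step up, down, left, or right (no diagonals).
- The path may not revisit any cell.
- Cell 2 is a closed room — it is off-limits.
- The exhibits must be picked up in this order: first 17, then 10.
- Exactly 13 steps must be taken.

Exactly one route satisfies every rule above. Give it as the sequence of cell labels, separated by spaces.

The waypoints must appear in the order 17, 10, with no cell reused.
Route from 4: left to 3, down to 8, left to 7, 2× down (reaching 17), right to 18, up to 13, right to 14, up to 9, right to 10, 2× down (reaching 20), left to 19 — 13 moves in all.
Check: order respected (17 at step 5, 10 at step 10); 13 moves as required.

4 3 8 7 12 17 18 13 14 9 10 15 20 19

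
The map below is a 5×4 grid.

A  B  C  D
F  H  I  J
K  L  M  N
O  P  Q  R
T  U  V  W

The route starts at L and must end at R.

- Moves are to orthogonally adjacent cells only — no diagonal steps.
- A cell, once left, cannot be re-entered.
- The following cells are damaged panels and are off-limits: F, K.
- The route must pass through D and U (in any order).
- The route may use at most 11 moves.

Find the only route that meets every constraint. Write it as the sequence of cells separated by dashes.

The budget equals the shortest possible length, so every move has to be on a shortest route through the required cells.
Route from L: down 2 to U, right 1 to V, up 4 to C, right 1 to D, down 3 to R — 11 moves in all.
Check: all required cells visited; 11 ≤ 11 moves.

L - P - U - V - Q - M - I - C - D - J - N - R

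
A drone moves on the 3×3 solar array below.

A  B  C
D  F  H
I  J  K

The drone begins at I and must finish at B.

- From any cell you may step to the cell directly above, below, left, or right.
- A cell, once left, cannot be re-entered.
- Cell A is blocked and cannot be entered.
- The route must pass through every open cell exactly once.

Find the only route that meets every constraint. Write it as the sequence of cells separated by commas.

Need to visit all 8 open cells exactly once, starting at I and ending at B.
Cell K has only two open neighbours (H and J), so the path must pass straight through it: one of those is the cell it's entered from and the other is where it exits.
Route from I: up 1 to D, right 1 to F, down 1 to J, right 1 to K, up 2 to C, left 1 to B — 7 moves in all.
Check: all 8 open cells covered.

I, D, F, J, K, H, C, B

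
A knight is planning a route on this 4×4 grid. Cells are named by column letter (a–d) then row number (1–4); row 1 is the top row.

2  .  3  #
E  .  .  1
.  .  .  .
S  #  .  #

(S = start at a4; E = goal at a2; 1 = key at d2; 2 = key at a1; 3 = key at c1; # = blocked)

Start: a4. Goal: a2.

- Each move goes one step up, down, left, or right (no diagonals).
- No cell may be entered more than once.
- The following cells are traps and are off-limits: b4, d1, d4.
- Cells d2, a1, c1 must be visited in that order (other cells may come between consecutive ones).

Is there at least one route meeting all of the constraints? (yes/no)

no

Ignoring the required order, 1 revisit-free route from a4 to a2 passes through all of d2, a1, and c1; the waypoint orders that occur are d2 → c1 → a1 (1) — never d2 → a1 → c1.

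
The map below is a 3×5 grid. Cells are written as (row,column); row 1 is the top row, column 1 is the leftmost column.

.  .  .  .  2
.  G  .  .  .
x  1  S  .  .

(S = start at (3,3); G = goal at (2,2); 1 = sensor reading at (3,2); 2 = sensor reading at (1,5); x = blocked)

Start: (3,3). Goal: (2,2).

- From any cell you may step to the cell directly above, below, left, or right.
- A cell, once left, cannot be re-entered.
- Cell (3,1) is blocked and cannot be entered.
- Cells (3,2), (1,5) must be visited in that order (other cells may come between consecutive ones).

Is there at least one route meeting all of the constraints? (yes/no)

no

Even ignoring the required order, no revisit-free route from (3,3) to (2,2) manages to pass through all of (3,2) and (1,5): branching out from (3,3), every path either misses one of them or, having collected them, can no longer reach (2,2) without re-entering a cell.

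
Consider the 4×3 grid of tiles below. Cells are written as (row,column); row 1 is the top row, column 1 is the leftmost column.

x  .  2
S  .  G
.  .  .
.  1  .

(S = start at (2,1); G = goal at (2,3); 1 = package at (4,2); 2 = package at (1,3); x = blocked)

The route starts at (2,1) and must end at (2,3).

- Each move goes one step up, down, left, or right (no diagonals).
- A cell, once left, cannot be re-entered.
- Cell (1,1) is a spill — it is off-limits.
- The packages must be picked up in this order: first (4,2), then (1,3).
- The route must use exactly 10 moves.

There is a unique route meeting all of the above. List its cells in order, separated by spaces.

(2,1) (3,1) (4,1) (4,2) (4,3) (3,3) (3,2) (2,2) (1,2) (1,3) (2,3)

The waypoints must appear in the order (4,2), (1,3), with no cell reused.
Route from (2,1): down 2 to (4,1), right 2 to (4,3), up 1 to (3,3), left 1 to (3,2), up 2 to (1,2), right 1 to (1,3), down 1 to (2,3) — 10 moves in all.
Check: order respected (1 at step 3, 2 at step 9); 10 moves as required.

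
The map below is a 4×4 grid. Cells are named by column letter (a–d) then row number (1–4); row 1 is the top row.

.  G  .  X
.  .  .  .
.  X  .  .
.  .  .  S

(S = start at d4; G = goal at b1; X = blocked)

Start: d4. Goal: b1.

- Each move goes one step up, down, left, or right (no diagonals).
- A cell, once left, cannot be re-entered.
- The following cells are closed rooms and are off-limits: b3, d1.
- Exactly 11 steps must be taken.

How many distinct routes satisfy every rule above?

Need simple routes of exactly 11 moves from d4 to b1 (Manhattan distance 5, so 3 moves are spent on a detour and 3 undoing it).
Enumerating: d4 d3 d2 c2 c3 c4 b4 a4 a3 a2 a1 b1 | d4 d3 d2 c2 c3 c4 b4 a4 a3 a2 b2 b1 | d4 d3 c3 c4 b4 a4 a3 a2 b2 c2 c1 b1.
That gives 3 routes.

3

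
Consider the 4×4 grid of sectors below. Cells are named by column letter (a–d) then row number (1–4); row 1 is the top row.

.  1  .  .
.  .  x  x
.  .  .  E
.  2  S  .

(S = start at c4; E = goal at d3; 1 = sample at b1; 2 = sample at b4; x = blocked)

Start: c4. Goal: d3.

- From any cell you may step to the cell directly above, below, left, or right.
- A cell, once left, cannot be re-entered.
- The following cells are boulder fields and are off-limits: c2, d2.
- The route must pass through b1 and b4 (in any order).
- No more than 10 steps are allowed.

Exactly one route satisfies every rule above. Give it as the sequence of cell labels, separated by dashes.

The 10-move cap with required stops at b1, b4 leaves no slack for detours.
Route from c4: left 2 to a4, up 3 to a1, right 1 to b1, down 2 to b3, right 2 to d3 — 10 moves in all.
Check: all required cells visited; 10 ≤ 10 moves.

c4 - b4 - a4 - a3 - a2 - a1 - b1 - b2 - b3 - c3 - d3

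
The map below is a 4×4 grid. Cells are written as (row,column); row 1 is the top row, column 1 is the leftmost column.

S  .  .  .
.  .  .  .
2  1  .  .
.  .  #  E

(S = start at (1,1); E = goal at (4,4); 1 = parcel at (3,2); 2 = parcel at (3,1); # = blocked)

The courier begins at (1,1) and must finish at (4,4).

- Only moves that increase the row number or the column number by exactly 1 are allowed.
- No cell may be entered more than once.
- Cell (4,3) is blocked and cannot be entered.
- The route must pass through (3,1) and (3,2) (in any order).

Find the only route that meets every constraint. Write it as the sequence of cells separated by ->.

Moves only go right or down, so the column and row indices never decrease.
Route from (1,1): down 2 to (3,1), right 3 to (3,4), down 1 to (4,4) — 6 moves in all.
Check: all required cells visited.

(1,1) -> (2,1) -> (3,1) -> (3,2) -> (3,3) -> (3,4) -> (4,4)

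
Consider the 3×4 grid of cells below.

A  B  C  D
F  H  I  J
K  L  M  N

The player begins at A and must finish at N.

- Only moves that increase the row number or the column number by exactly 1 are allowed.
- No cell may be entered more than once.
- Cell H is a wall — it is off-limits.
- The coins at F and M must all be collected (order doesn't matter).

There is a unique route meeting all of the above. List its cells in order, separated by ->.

Moves only go right or down, so the column and row indices never decrease.
Route from A: down 2 to K, right 3 to N — 5 moves in all.
Check: all required cells visited.

A -> F -> K -> L -> M -> N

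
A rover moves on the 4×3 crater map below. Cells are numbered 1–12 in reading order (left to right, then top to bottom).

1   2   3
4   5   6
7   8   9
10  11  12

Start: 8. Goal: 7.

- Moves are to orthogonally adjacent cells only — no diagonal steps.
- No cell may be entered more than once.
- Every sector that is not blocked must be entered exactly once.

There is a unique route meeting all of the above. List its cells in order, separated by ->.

8 -> 5 -> 4 -> 1 -> 2 -> 3 -> 6 -> 9 -> 12 -> 11 -> 10 -> 7

Need to visit all 12 open cells exactly once, starting at 8 and ending at 7.
Route from 8: up to 5, left to 4, up to 1, 2× right (reaching 3), 3× down (reaching 12), 2× left (reaching 10), up to 7 — 11 moves in all.
Check: all 12 open cells covered.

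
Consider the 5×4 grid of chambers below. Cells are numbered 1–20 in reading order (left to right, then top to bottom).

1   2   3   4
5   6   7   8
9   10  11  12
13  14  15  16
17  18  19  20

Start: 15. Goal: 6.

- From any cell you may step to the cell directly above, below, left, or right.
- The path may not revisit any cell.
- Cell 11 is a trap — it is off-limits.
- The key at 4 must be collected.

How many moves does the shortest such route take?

Any route passes through 4 somewhere between 15 and 6. Summing Manhattan distances along the two legs (15 → 4 → 6) gives a lower bound of 4 + 3 = 7 moves.
A route of 7 moves achieves this: 15 → 16 → 12 → 8 → 4 → 3 → 7 → 6.
Since 7 matches the lower bound, it is optimal.

7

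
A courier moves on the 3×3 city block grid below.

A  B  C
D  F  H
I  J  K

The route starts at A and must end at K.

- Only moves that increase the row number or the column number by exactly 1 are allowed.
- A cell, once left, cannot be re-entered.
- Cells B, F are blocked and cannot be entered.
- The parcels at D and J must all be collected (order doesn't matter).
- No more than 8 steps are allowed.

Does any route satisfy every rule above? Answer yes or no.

yes

One route that works: A → D → I → J → K.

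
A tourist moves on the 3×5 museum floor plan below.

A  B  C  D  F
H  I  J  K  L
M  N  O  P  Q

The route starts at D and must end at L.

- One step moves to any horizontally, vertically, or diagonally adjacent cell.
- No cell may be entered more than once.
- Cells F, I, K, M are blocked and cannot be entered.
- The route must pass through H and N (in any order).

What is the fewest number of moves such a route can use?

7

Any route passes through H and N in some order between D and L. Summing Chebyshev distances along each leg and taking the cheapest ordering (D → N → H → L) gives a lower bound of 2 + 1 + 4 = 7 moves.
A route of 7 moves achieves this: D → C → B → H → N → J → P → L.
Since 7 matches the lower bound, it is optimal.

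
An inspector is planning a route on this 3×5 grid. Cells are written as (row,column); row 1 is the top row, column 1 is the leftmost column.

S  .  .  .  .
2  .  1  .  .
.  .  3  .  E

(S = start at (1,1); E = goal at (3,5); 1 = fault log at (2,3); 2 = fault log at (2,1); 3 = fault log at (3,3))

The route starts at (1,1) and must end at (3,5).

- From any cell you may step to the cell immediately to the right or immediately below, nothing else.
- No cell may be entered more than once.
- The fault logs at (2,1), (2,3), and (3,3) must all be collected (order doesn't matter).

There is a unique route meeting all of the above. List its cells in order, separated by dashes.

Moves only go right or down, so the column and row indices never decrease.
Route from (1,1): down 1 to (2,1), right 2 to (2,3), down 1 to (3,3), right 2 to (3,5) — 6 moves in all.
Check: all required cells visited.

(1,1) - (2,1) - (2,2) - (2,3) - (3,3) - (3,4) - (3,5)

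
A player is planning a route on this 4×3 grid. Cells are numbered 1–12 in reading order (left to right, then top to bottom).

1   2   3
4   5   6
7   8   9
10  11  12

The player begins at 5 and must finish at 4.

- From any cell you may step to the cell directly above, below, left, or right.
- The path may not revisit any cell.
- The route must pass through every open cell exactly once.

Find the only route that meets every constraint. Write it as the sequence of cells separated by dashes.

Need to visit all 12 open cells exactly once, starting at 5 and ending at 4.
Cell 10 has only two open neighbours (7 and 11), so the path must pass straight through it: one of those is the cell it's entered from and the other is where it exits.
Route from 5: down 1 to 8, left 1 to 7, down 1 to 10, right 2 to 12, up 3 to 3, left 2 to 1, down 1 to 4 — 11 moves in all.
Check: all 12 open cells covered.

5 - 8 - 7 - 10 - 11 - 12 - 9 - 6 - 3 - 2 - 1 - 4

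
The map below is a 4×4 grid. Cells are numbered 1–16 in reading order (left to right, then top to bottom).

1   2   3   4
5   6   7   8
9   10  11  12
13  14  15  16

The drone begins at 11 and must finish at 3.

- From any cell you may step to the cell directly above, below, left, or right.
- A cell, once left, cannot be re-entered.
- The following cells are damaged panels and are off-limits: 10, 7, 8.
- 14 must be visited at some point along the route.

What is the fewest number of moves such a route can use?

Any route passes through 14 somewhere between 11 and 3. Summing Manhattan distances along the two legs (11 → 14 → 3) gives a lower bound of 2 + 4 = 6 moves.
That bound ignores the blocked cells. Measuring each leg by the fewest moves that actually steer around them (11→14: 2; 14→3: 6) raises the lower bound to 8.
A route of 8 moves exists: 11 → 15 → 14 → 13 → 9 → 5 → 1 → 2 → 3.
Since 8 matches that lower bound, it is optimal.

8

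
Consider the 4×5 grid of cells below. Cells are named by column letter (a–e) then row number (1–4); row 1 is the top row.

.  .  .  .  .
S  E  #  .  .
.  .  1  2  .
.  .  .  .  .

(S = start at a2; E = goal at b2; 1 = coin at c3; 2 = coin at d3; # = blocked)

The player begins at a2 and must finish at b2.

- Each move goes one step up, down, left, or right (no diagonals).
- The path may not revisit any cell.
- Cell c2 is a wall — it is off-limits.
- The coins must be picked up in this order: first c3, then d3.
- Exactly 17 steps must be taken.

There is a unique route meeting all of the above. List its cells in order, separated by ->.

a2 -> a3 -> a4 -> b4 -> b3 -> c3 -> c4 -> d4 -> e4 -> e3 -> d3 -> d2 -> e2 -> e1 -> d1 -> c1 -> b1 -> b2

The waypoints must appear in the order c3, d3, with no cell reused.
Route from a2: down 2 to a4, right 1 to b4, up 1 to b3, right 1 to c3, down 1 to c4, right 2 to e4, up 1 to e3, left 1 to d3, up 1 to d2, right 1 to e2, up 1 to e1, left 3 to b1, down 1 to b2 — 17 moves in all.
Check: order respected (1 at step 5, 2 at step 10); 17 moves as required.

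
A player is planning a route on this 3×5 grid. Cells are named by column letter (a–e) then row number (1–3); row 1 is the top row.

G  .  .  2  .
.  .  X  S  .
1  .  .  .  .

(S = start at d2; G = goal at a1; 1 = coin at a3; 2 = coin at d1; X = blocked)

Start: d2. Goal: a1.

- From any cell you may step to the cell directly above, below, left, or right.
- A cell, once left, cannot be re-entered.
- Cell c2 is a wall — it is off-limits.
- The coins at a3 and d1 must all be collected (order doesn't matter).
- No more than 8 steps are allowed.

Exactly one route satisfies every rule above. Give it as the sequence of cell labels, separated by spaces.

d2 d1 c1 b1 b2 b3 a3 a2 a1

The 8-move cap with required stops at a3, d1 leaves no slack for detours.
Route from d2: up 1 to d1, left 2 to b1, down 2 to b3, left 1 to a3, up 2 to a1 — 8 moves in all.
Check: all required cells visited; 8 ≤ 8 moves.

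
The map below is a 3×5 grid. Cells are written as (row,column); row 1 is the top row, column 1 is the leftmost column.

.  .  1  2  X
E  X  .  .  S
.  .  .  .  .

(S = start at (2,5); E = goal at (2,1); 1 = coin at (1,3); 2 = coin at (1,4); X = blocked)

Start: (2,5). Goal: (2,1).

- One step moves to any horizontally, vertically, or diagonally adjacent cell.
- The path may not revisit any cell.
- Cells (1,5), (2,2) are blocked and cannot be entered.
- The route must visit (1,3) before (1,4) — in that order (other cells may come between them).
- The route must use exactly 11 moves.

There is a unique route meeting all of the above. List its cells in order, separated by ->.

The waypoints must appear in the order (1,3), (1,4), with no cell reused.
Route from (2,5): down 1 to (3,5), left 1 to (3,4), up-left 2 to (1,2), right 2 to (1,4), down 1 to (2,4), down-left 1 to (3,3), left 2 to (3,1), up 1 to (2,1) — 11 moves in all.
Check: order respected (1 at step 5, 2 at step 6); 11 moves as required.

(2,5) -> (3,5) -> (3,4) -> (2,3) -> (1,2) -> (1,3) -> (1,4) -> (2,4) -> (3,3) -> (3,2) -> (3,1) -> (2,1)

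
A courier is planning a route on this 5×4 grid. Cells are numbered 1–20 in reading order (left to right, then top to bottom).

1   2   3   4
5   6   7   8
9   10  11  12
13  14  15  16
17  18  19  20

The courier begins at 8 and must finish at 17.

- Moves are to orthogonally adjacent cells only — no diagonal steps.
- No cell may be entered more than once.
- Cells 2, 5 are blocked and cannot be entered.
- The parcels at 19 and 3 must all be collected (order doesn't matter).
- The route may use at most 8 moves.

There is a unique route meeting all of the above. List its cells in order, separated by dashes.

8 - 4 - 3 - 7 - 11 - 15 - 19 - 18 - 17

The budget equals the shortest possible length, so every move has to be on a shortest route through the required cells.
Route from 8: up 1 to 4, left 1 to 3, down 4 to 19, left 2 to 17 — 8 moves in all.
Check: all required cells visited; 8 ≤ 8 moves.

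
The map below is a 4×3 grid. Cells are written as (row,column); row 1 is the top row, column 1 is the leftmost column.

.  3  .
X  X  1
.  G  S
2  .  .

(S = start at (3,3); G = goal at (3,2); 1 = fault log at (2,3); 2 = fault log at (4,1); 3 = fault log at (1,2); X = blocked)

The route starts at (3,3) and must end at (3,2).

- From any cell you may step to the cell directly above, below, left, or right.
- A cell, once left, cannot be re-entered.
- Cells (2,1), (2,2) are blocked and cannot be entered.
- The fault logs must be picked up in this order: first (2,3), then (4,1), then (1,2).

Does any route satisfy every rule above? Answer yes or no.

no

Every way from (2,3) onward to (3,2) runs back through (3,3), which the route has already used — so it cannot be completed without a revisit.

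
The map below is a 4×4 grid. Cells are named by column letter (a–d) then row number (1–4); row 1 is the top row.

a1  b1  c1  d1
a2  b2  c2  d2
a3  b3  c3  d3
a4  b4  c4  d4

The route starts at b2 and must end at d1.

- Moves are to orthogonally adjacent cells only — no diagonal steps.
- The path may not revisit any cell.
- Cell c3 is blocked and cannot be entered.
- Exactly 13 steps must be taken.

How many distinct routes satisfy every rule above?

Need simple routes of exactly 13 moves from b2 to d1 (Manhattan distance 3, so 5 moves are spent on a detour and 5 undoing it).
Enumerating: b2 b1 a1 a2 a3 a4 b4 c4 d4 d3 d2 c2 c1 d1 | b2 b1 a1 a2 a3 b3 b4 c4 d4 d3 d2 c2 c1 d1 | b2 c2 c1 b1 a1 a2 a3 a4 b4 c4 d4 d3 d2 d1 | b2 c2 c1 b1 a1 a2 a3 b3 b4 c4 d4 d3 d2 d1 | b2 c2 d2 d3 d4 c4 b4 b3 a3 a2 a1 b1 c1 d1 | b2 c2 d2 d3 d4 c4 b4 a4 a3 a2 a1 b1 c1 d1.
That gives 6 routes.

6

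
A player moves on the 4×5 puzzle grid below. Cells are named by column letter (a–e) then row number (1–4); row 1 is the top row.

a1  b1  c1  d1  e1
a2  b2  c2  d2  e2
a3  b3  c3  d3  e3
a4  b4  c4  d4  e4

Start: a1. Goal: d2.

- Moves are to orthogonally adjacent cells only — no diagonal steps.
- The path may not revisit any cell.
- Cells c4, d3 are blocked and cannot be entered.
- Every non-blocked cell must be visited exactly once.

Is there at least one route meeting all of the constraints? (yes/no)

no

Cell d4 has only one open neighbour but is neither the start nor the goal, so a Hamiltonian route would have to both enter and leave it through the same neighbour — impossible without revisiting.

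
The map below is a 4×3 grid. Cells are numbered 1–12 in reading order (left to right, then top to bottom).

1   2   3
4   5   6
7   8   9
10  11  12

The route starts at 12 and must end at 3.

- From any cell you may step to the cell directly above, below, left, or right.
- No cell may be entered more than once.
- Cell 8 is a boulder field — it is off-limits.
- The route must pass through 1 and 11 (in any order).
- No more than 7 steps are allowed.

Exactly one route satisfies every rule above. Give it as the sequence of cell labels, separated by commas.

12, 11, 10, 7, 4, 1, 2, 3

The budget equals the shortest possible length, so every move has to be on a shortest route through the required cells.
Route from 12: left 2 to 10, up 3 to 1, right 2 to 3 — 7 moves in all.
Check: all required cells visited; 7 ≤ 7 moves.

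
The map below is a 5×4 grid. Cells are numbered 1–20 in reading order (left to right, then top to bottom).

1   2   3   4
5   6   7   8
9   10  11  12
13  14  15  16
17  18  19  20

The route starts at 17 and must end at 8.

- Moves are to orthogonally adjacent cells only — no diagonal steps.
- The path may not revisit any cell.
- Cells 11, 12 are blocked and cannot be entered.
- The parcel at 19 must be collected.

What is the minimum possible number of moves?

Any route passes through 19 somewhere between 17 and 8. Summing Manhattan distances along the two legs (17 → 19 → 8) gives a lower bound of 2 + 4 = 6 moves.
That bound ignores the blocked cells. Measuring each leg by the fewest moves that actually steer around them (17→19: 2; 19→8: 6) raises the lower bound to 8.
A route of 8 moves exists: 17 → 18 → 19 → 15 → 14 → 10 → 6 → 7 → 8.
Since 8 matches that lower bound, it is optimal.

8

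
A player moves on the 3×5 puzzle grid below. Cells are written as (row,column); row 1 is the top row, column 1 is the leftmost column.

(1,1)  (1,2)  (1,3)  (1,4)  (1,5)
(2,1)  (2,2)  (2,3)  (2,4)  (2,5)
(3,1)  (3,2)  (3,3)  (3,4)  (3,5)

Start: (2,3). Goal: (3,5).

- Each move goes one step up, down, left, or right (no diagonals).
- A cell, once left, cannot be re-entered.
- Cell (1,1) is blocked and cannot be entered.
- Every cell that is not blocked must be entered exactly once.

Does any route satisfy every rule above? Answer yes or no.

One route that works: (2,3) → (1,3) → (1,2) → (2,2) → (2,1) → (3,1) → (3,2) → (3,3) → (3,4) → (2,4) → (1,4) → (1,5) → (2,5) → (3,5).

yes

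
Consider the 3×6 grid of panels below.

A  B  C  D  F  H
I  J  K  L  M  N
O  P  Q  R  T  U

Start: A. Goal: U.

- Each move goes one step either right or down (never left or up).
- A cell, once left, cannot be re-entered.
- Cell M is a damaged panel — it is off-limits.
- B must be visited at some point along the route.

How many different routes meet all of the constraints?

A right/down-only route from A to U makes exactly 2 down-moves and 5 right-moves in some order.
With no other constraints that would be C(7,2) = 21 routes.
Split at B and multiply the segment counts (each segment already excludes blocked cells): A→B: 1; B→U: 7; product = 7.
That gives 7 routes.

7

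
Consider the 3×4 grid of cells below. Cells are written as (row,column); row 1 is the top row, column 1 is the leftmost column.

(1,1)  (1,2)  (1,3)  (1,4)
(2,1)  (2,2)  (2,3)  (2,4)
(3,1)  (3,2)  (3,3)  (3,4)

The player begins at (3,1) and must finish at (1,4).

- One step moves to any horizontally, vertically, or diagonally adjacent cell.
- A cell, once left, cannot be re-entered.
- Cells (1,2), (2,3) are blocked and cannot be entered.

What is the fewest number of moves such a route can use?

With diagonal moves allowed, the Chebyshev distance max(|Δrow|,|Δcol|) from (3,1) to (1,4) is 3, so at least 3 moves are needed.
A route of 3 moves achieves this: (3,1) → (2,2) → (1,3) → (1,4).
Since 3 matches the lower bound, it is optimal.

3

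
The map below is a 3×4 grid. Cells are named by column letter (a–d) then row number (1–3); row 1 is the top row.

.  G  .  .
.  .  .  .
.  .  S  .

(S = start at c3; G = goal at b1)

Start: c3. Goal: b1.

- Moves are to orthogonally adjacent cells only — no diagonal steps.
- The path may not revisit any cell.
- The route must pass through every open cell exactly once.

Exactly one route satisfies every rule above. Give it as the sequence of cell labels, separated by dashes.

c3 - d3 - d2 - d1 - c1 - c2 - b2 - b3 - a3 - a2 - a1 - b1

Need to visit all 12 open cells exactly once, starting at c3 and ending at b1.
Cell a1 has only two open neighbours (a2 and b1), so the path must pass straight through it: one of those is the cell it's entered from and the other is where it exits.
Route from c3: right 1 to d3, up 2 to d1, left 1 to c1, down 1 to c2, left 1 to b2, down 1 to b3, left 1 to a3, up 2 to a1, right 1 to b1 — 11 moves in all.
Check: all 12 open cells covered.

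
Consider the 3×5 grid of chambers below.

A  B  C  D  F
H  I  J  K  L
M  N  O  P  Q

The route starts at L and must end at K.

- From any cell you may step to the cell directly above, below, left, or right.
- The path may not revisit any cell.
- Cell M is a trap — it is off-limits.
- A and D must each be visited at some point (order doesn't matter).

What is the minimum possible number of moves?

9

Any route passes through A and D in some order between L and K. Summing Manhattan distances along each leg and taking the cheapest ordering (L → A → D → K) gives a lower bound of 5 + 3 + 1 = 9 moves.
A route of 9 moves achieves this: L → F → D → C → B → A → H → I → J → K.
Since 9 matches the lower bound, it is optimal.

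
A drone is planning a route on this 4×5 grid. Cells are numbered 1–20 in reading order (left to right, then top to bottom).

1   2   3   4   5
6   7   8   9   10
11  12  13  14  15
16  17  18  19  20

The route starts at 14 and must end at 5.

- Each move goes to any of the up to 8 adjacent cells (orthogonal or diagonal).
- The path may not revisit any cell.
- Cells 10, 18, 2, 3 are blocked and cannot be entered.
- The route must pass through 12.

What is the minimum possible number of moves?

Any route passes through 12 somewhere between 14 and 5. Summing Chebyshev distances along the two legs (14 → 12 → 5) gives a lower bound of 2 + 3 = 5 moves.
A route of 5 moves achieves this: 14 → 8 → 12 → 13 → 9 → 5.
Since 5 matches the lower bound, it is optimal.

5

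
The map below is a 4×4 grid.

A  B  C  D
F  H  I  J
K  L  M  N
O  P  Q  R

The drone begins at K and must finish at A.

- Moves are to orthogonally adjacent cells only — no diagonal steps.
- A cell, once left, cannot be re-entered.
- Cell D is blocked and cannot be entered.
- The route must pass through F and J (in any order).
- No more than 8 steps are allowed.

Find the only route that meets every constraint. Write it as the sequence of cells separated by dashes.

K - L - M - N - J - I - H - F - A

Any route must reach F and J and still end at A within 8 moves, so the order of the required stops is forced.
Route from K: right 3 to N, up 1 to J, left 3 to F, up 1 to A — 8 moves in all.
Check: all required cells visited; 8 ≤ 8 moves.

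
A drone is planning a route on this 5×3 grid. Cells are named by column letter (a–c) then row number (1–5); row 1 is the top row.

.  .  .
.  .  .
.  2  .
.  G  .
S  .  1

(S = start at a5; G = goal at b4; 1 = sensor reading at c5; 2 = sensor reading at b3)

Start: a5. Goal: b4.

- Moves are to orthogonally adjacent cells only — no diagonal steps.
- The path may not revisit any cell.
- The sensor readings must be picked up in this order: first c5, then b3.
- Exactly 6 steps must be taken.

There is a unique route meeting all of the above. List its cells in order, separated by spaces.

a5 b5 c5 c4 c3 b3 b4

The waypoints must appear in the order c5, b3, with no cell reused.
Route from a5: right 2 to c5, up 2 to c3, left 1 to b3, down 1 to b4 — 6 moves in all.
Check: order respected (1 at step 2, 2 at step 5); 6 moves as required.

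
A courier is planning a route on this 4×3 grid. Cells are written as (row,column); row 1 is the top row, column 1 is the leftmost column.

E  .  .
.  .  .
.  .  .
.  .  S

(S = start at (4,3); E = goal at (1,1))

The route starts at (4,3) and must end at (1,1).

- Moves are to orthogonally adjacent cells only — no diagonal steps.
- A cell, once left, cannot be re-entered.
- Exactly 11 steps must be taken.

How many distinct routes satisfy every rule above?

4

Need simple routes of exactly 11 moves from (4,3) to (1,1) (Manhattan distance 5, so 3 moves are spent on a detour and 3 undoing it).
Enumerating: (4,3) (3,3) (2,3) (1,3) (1,2) (2,2) (3,2) (4,2) (4,1) (3,1) (2,1) (1,1) | (4,3) (3,3) (3,2) (4,2) (4,1) (3,1) (2,1) (2,2) (2,3) (1,3) (1,2) (1,1) | (4,3) (4,2) (4,1) (3,1) (2,1) (2,2) (3,2) (3,3) (2,3) (1,3) (1,2) (1,1) | (4,3) (4,2) (4,1) (3,1) (3,2) (3,3) (2,3) (1,3) (1,2) (2,2) (2,1) (1,1).
That gives 4 routes.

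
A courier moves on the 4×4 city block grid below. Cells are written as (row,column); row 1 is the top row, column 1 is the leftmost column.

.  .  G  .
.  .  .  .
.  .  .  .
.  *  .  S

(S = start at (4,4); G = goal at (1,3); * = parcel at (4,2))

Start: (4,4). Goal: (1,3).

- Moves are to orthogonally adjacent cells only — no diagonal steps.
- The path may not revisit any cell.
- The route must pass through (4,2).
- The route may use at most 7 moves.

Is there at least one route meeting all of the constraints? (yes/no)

One route that works: (4,4) → (4,3) → (4,2) → (3,2) → (2,2) → (1,2) → (1,3).

yes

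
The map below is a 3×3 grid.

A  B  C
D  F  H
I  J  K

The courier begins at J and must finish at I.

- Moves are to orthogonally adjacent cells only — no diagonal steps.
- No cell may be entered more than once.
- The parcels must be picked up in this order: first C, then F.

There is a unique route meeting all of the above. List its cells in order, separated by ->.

J -> K -> H -> C -> B -> F -> D -> I

The waypoints must appear in the order C, F, with no cell reused.
Route from J: right 1 to K, up 2 to C, left 1 to B, down 1 to F, left 1 to D, down 1 to I — 7 moves in all.
Check: order respected (C at step 3, F at step 5).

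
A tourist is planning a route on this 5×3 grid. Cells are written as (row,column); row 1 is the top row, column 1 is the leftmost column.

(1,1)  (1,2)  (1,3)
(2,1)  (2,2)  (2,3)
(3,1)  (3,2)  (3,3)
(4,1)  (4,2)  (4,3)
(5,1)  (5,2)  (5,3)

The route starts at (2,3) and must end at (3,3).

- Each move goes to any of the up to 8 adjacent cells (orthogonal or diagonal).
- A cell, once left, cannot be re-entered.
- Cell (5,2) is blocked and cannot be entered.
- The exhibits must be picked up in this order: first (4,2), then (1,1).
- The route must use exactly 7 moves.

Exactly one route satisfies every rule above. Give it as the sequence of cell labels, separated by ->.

The waypoints must appear in the order (4,2), (1,1), with no cell reused.
Route from (2,3): down-left 1 to (3,2), down 1 to (4,2), up-left 1 to (3,1), up 2 to (1,1), down-right 2 to (3,3) — 7 moves in all.
Check: order respected ((4,2) at step 2, (1,1) at step 5); 7 moves as required.

(2,3) -> (3,2) -> (4,2) -> (3,1) -> (2,1) -> (1,1) -> (2,2) -> (3,3)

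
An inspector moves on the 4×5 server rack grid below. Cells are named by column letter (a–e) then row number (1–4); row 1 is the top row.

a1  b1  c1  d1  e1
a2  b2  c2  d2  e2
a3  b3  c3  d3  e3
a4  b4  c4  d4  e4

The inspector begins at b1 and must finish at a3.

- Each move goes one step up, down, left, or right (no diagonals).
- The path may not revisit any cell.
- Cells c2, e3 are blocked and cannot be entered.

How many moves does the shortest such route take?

The Manhattan distance from b1 to a3 is |1−3| + |2−1| = 3, so at least 3 moves are needed.
A route of 3 moves achieves this: b1 → b2 → b3 → a3.
Since 3 matches the lower bound, it is optimal.

3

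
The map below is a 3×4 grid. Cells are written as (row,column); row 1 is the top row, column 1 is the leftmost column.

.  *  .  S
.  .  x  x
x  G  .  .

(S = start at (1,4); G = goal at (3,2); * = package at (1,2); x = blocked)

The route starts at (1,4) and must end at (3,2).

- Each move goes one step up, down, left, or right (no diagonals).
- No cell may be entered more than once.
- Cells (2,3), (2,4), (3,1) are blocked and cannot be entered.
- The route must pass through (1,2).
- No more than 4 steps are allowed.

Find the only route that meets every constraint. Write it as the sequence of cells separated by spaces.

(1,4) (1,3) (1,2) (2,2) (3,2)

Any route must reach (1,2) and still end at (3,2) within 4 moves, so the order of the required stops is forced.
Route from (1,4): 2× left (reaching (1,2)), 2× down (reaching (3,2)) — 4 moves in all.
Check: all required cells visited; 4 ≤ 4 moves.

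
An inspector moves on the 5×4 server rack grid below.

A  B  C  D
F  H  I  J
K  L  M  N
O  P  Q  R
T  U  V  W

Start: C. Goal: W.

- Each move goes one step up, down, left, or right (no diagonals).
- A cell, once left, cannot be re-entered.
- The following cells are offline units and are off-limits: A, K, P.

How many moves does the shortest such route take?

5

The Manhattan distance from C to W is |1−5| + |3−4| = 5, so at least 5 moves are needed.
A route of 5 moves achieves this: C → I → M → Q → V → W.
Since 5 matches the lower bound, it is optimal.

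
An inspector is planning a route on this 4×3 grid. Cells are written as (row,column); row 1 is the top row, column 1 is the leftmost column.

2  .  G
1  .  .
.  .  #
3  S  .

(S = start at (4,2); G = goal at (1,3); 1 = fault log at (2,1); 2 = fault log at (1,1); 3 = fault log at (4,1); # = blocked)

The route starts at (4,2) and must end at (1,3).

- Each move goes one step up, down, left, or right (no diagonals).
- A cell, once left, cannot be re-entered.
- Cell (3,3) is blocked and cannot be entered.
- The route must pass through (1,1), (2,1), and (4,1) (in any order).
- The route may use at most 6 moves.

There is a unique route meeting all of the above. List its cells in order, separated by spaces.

(4,2) (4,1) (3,1) (2,1) (1,1) (1,2) (1,3)

The 6-move cap with required stops at (1,1), (2,1), (4,1) leaves no slack for detours.
Route from (4,2): left to (4,1), 3× up (reaching (1,1)), 2× right (reaching (1,3)) — 6 moves in all.
Check: all required cells visited; 6 ≤ 6 moves.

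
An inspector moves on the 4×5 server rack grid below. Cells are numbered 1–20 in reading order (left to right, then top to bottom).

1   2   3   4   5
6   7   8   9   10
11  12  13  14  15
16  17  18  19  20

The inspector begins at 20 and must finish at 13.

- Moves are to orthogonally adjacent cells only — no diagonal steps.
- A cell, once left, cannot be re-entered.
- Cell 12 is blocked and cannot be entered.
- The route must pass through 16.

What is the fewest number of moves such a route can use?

Any route passes through 16 somewhere between 20 and 13. Summing Manhattan distances along the two legs (20 → 16 → 13) gives a lower bound of 4 + 3 = 7 moves.
The shortest route satisfying every rule uses 9 moves: 20 → 19 → 18 → 17 → 16 → 11 → 6 → 7 → 8 → 13.
The bound of 7 isn't tight here; checking systematically, no route of length 7 through 8 satisfies every constraint, so 9 is the minimum.

9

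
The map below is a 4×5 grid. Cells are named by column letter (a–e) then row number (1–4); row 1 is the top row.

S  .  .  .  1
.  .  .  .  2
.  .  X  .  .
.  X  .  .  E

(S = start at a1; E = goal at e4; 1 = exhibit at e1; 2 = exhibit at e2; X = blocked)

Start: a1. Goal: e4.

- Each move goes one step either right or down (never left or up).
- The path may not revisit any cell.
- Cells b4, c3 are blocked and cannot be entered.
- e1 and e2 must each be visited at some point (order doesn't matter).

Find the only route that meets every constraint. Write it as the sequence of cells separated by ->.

Moves only go right or down, so the column and row indices never decrease.
Route from a1: 4× right (reaching e1), 3× down (reaching e4) — 7 moves in all.
Check: all required cells visited.

a1 -> b1 -> c1 -> d1 -> e1 -> e2 -> e3 -> e4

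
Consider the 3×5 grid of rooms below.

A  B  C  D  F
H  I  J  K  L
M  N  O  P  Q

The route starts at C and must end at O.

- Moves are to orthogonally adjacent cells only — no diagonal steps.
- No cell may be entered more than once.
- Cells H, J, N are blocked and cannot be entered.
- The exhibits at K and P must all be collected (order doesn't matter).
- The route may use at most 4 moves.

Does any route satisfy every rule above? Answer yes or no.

One route that works: C → D → K → P → O.

yes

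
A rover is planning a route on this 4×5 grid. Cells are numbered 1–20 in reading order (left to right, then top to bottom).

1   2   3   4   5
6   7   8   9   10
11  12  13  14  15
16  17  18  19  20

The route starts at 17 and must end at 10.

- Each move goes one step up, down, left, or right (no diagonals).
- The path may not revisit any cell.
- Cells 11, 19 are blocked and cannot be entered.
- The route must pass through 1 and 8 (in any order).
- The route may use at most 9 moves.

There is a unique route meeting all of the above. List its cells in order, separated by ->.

17 -> 12 -> 7 -> 6 -> 1 -> 2 -> 3 -> 8 -> 9 -> 10

The 9-move cap with required stops at 1, 8 leaves no slack for detours.
Route from 17: 2× up (reaching 7), left to 6, up to 1, 2× right (reaching 3), down to 8, 2× right (reaching 10) — 9 moves in all.
Check: all required cells visited; 9 ≤ 9 moves.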